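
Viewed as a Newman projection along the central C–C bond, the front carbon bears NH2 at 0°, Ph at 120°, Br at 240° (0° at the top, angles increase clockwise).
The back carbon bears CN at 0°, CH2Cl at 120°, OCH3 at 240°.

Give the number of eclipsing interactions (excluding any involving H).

Non-H eclipsing pairs: NH2(0°)/CN(0°); Ph(120°)/CH2Cl(120°); Br(240°)/OCH3(240°) — 3 interactions.

3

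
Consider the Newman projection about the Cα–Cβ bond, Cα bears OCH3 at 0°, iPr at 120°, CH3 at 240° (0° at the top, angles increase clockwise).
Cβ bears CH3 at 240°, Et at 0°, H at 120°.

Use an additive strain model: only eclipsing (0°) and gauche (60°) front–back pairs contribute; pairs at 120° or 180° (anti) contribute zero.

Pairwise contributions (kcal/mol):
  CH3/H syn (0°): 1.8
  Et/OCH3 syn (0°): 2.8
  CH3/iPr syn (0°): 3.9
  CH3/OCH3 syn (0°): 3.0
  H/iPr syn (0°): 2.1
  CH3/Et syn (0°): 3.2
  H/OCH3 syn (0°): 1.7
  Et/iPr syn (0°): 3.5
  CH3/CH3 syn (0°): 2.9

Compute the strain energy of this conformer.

7.8 kcal/mol

This conformer is eclipsed. OCH3 at 0° is eclipsed with Et at 0° (2.8); iPr at 120° is eclipsed with H at 120° (2.1); CH3 at 240° is eclipsed with CH3 at 240° (2.9). Total 7.8 kcal/mol.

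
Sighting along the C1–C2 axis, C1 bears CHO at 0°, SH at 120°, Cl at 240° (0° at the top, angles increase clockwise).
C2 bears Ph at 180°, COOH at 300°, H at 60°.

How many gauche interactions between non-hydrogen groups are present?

Non-H gauche pairs: CHO(0°)/COOH(300°); SH(120°)/Ph(180°); Cl(240°)/Ph(180°); Cl(240°)/COOH(300°) — 4 interactions.

4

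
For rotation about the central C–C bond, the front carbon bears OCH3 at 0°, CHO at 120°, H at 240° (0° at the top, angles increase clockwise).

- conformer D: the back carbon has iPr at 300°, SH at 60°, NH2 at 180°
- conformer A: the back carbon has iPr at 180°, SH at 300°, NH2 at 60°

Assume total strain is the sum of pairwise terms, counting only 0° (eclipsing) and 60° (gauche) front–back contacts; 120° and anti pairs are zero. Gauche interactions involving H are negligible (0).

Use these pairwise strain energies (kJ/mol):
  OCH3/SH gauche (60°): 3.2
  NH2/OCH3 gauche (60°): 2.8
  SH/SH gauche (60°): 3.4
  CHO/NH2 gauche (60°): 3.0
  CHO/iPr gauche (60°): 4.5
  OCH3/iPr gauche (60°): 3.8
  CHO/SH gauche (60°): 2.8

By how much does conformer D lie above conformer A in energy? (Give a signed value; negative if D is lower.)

D (staggered): OCH3(0°)/iPr(300°) gauche 3.8; OCH3(0°)/SH(60°) gauche 3.2; CHO(120°)/SH(60°) gauche 2.8; CHO(120°)/NH2(180°) gauche 3.0 → 12.8 kJ/mol.
A (staggered): OCH3(0°)/SH(300°) gauche 3.2; OCH3(0°)/NH2(60°) gauche 2.8; CHO(120°)/iPr(180°) gauche 4.5; CHO(120°)/NH2(60°) gauche 3.0 → 13.5 kJ/mol.
E(D) − E(A) = 12.8 − 13.5 = -0.7 kJ/mol.

-0.7 kJ/mol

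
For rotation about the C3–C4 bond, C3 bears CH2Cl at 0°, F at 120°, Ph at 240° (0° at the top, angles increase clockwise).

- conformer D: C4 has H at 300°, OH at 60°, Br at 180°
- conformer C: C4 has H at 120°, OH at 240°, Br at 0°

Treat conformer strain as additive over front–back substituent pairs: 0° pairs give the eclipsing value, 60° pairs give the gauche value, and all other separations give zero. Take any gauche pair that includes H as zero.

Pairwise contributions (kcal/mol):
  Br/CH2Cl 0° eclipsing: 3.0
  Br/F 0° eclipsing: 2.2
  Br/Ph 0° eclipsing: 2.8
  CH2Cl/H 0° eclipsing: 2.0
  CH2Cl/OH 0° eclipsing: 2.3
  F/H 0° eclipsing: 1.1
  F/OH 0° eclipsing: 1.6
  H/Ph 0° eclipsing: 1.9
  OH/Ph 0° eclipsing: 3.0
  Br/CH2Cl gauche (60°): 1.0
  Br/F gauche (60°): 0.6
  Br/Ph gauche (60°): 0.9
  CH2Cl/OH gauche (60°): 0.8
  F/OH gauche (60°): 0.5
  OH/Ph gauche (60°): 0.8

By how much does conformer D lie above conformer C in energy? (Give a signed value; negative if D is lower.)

-4.3 kcal/mol

D (staggered): CH2Cl(0°)/OH(60°) gauche 0.8; F(120°)/OH(60°) gauche 0.5; F(120°)/Br(180°) gauche 0.6; Ph(240°)/Br(180°) gauche 0.9 → 2.8 kcal/mol.
C (eclipsed): CH2Cl(0°)/Br(0°) eclipsed 3.0; F(120°)/H(120°) eclipsed 1.1; Ph(240°)/OH(240°) eclipsed 3.0 → 7.1 kcal/mol.
E(D) − E(C) = 2.8 − 7.1 = -4.3 kcal/mol.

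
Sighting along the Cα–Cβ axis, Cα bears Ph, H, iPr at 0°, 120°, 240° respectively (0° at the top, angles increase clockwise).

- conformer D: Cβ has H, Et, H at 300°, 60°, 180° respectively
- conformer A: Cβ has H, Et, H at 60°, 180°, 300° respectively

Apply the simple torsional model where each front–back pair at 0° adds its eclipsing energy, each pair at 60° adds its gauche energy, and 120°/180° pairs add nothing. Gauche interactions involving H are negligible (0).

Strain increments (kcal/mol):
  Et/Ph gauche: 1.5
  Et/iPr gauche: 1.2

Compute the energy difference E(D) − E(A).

D (staggered): Ph(0°)/Et(60°) gauche 1.5 → 1.5 kcal/mol.
A (staggered): iPr(240°)/Et(180°) gauche 1.2 → 1.2 kcal/mol.
E(D) − E(A) = 1.5 − 1.2 = +0.3 kcal/mol.

+0.3 kcal/mol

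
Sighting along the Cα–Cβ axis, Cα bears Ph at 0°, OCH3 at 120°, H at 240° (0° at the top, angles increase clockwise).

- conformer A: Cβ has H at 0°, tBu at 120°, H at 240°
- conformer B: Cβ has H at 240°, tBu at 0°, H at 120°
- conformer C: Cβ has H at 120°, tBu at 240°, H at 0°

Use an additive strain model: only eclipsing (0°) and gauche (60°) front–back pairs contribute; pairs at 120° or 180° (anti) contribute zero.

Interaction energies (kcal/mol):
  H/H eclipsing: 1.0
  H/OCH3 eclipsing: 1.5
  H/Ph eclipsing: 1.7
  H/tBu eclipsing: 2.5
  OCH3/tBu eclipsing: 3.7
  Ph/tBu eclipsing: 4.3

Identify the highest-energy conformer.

A is eclipsed. Ph at 0° is eclipsed with H at 0° (1.7); OCH3 at 120° is eclipsed with tBu at 120° (3.7); H at 240° is eclipsed with H at 240° (1.0). Total 6.4 kcal/mol.
B is eclipsed. Ph at 0° is eclipsed with tBu at 0° (4.3); OCH3 at 120° is eclipsed with H at 120° (1.5); H at 240° is eclipsed with H at 240° (1.0). Total 6.8 kcal/mol.
C is eclipsed. Ph at 0° is eclipsed with H at 0° (1.7); OCH3 at 120° is eclipsed with H at 120° (1.5); H at 240° is eclipsed with tBu at 240° (2.5). Total 5.7 kcal/mol.
B has the highest total (6.8 kcal/mol).

B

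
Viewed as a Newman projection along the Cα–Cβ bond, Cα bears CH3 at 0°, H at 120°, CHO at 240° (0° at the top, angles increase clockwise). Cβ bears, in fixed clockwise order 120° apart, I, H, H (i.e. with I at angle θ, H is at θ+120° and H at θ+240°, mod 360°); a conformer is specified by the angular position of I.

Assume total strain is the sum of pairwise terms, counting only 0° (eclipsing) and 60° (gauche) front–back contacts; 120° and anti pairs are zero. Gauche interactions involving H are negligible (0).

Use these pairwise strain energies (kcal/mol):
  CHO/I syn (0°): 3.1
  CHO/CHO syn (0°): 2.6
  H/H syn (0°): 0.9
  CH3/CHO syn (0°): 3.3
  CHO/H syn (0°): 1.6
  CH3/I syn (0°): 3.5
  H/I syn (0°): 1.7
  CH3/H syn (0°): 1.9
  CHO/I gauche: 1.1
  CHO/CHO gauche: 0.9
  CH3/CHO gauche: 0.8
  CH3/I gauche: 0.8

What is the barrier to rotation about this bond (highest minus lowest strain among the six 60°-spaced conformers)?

5.2 kcal/mol

I at 0° (eclipsed): CH3(0°)/I(0°) eclipsed 3.5; H(120°)/H(120°) eclipsed 0.9; CHO(240°)/H(240°) eclipsed 1.6 → 6.0 kcal/mol.
I at 60° (staggered): CH3(0°)/I(60°) gauche 0.8 → 0.8 kcal/mol.
I at 120° (eclipsed): CH3(0°)/H(0°) eclipsed 1.9; H(120°)/I(120°) eclipsed 1.7; CHO(240°)/H(240°) eclipsed 1.6 → 5.2 kcal/mol.
I at 180° (staggered): CHO(240°)/I(180°) gauche 1.1 → 1.1 kcal/mol.
I at 240° (eclipsed): CH3(0°)/H(0°) eclipsed 1.9; H(120°)/H(120°) eclipsed 0.9; CHO(240°)/I(240°) eclipsed 3.1 → 5.9 kcal/mol.
I at 300° (staggered): CH3(0°)/I(300°) gauche 0.8; CHO(240°)/I(300°) gauche 1.1 → 1.9 kcal/mol.
Max at 0° (6.0 kcal/mol), min at 60° (0.8 kcal/mol); barrier = 5.2 kcal/mol.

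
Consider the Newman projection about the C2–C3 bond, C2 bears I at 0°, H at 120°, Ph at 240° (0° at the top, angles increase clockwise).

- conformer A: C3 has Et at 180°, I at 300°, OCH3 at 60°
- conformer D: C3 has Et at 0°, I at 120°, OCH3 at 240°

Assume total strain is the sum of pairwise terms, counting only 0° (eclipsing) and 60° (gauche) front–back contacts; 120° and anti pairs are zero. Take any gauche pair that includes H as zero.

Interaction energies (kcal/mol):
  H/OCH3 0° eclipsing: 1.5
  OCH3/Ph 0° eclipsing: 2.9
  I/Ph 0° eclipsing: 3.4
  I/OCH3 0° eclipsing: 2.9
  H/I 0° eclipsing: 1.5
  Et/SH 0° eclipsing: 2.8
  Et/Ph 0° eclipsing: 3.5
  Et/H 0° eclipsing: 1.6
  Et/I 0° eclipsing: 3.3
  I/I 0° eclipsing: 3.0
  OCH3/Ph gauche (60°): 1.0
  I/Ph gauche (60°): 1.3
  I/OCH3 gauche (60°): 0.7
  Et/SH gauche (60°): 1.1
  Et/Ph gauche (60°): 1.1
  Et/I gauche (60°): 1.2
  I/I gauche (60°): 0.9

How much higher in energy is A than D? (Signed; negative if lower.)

A is staggered. I at 0° is gauche with I at 300° (0.9); I at 0° is gauche with OCH3 at 60° (0.7); Ph at 240° is gauche with Et at 180° (1.1); Ph at 240° is gauche with I at 300° (1.3). Total 4.0 kcal/mol.
D is eclipsed. I at 0° is eclipsed with Et at 0° (3.3); H at 120° is eclipsed with I at 120° (1.5); Ph at 240° is eclipsed with OCH3 at 240° (2.9). Total 7.7 kcal/mol.
E(A) − E(D) = 4.0 − 7.7 = -3.7 kcal/mol.

-3.7 kcal/mol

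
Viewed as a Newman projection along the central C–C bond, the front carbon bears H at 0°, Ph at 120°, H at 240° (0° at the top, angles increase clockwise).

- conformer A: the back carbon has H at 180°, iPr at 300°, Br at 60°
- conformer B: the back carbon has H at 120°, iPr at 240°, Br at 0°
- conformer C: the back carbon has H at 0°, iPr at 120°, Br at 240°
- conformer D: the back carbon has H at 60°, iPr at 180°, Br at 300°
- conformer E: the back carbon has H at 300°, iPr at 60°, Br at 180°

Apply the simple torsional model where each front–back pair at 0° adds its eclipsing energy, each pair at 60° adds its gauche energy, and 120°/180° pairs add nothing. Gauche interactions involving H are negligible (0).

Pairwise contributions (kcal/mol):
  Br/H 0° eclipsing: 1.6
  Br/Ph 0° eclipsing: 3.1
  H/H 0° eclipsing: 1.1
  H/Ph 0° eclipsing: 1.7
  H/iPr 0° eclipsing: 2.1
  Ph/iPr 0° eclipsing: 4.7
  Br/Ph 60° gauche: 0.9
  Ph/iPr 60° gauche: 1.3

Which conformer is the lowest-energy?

A (staggered): Ph–Br gauche; 0.9 = 0.9 kcal/mol.
B (eclipsed): H–Br eclipsed, Ph–H eclipsed, H–iPr eclipsed; 1.6 + 1.7 + 2.1 = 5.4 kcal/mol.
C (eclipsed): H–H eclipsed, Ph–iPr eclipsed, H–Br eclipsed; 1.1 + 4.7 + 1.6 = 7.4 kcal/mol.
D (staggered): Ph–iPr gauche; 1.3 = 1.3 kcal/mol.
E (staggered): Ph–iPr gauche, Ph–Br gauche; 1.3 + 0.9 = 2.2 kcal/mol.
A has the lowest total (0.9 kcal/mol).

A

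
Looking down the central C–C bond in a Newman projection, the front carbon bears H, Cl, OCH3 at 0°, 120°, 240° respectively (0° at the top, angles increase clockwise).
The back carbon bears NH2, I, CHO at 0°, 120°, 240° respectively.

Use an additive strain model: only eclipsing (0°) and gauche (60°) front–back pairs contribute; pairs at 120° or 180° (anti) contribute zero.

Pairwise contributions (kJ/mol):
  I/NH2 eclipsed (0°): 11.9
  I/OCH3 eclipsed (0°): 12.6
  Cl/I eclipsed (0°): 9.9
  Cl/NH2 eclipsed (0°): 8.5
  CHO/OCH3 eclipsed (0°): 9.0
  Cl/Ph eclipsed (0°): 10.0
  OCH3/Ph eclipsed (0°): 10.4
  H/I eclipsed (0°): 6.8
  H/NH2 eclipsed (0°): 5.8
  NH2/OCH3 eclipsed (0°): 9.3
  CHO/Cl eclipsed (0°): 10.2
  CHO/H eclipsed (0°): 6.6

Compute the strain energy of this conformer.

24.7 kJ/mol

This conformer (eclipsed): H(0°)/NH2(0°) eclipsed 5.8; Cl(120°)/I(120°) eclipsed 9.9; OCH3(240°)/CHO(240°) eclipsed 9.0 → 24.7 kJ/mol.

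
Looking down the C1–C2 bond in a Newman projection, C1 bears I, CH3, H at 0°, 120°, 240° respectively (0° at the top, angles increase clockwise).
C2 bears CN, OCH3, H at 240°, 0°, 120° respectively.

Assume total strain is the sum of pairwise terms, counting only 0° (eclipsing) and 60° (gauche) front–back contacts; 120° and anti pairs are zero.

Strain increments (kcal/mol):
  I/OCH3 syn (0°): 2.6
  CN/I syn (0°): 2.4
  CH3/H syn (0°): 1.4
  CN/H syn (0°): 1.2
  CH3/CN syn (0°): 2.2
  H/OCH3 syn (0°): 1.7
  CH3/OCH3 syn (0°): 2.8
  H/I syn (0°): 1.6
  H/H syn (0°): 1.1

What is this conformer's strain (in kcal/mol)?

This conformer (eclipsed): I–OCH3 eclipsed, CH3–H eclipsed, H–CN eclipsed; 2.6 + 1.4 + 1.2 = 5.2 kcal/mol.

5.2 kcal/mol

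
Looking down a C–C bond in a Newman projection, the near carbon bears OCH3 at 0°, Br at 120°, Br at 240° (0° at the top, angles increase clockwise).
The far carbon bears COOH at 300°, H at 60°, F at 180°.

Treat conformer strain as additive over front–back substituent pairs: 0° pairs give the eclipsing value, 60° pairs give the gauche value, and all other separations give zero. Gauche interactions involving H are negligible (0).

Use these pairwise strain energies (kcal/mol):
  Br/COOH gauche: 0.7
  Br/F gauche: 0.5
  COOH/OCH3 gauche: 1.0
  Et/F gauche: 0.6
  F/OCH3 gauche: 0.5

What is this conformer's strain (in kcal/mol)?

2.7 kcal/mol

This conformer is staggered. OCH3 at 0° is gauche with COOH at 300° (1.0); Br at 120° is gauche with F at 180° (0.5); Br at 240° is gauche with COOH at 300° (0.7); Br at 240° is gauche with F at 180° (0.5). Total 2.7 kcal/mol.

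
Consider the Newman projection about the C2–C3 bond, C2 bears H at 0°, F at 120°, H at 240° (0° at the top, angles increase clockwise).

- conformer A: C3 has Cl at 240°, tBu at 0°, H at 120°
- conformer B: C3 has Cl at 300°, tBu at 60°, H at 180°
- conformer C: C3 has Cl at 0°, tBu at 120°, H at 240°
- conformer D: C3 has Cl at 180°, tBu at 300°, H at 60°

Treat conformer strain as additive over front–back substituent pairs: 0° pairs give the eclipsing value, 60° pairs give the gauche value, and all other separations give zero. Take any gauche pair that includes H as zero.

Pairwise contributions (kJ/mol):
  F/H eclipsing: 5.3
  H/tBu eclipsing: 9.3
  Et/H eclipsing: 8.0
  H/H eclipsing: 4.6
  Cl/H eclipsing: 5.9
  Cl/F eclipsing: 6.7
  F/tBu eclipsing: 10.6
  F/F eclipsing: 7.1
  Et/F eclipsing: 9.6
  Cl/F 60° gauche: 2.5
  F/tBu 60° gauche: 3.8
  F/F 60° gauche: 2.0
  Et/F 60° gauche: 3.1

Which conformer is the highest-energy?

A (eclipsed): H(0°)/tBu(0°) eclipsed 9.3; F(120°)/H(120°) eclipsed 5.3; H(240°)/Cl(240°) eclipsed 5.9 → 20.5 kJ/mol.
B (staggered): F(120°)/tBu(60°) gauche 3.8 → 3.8 kJ/mol.
C (eclipsed): H(0°)/Cl(0°) eclipsed 5.9; F(120°)/tBu(120°) eclipsed 10.6; H(240°)/H(240°) eclipsed 4.6 → 21.1 kJ/mol.
D (staggered): F(120°)/Cl(180°) gauche 2.5 → 2.5 kJ/mol.
C has the highest total (21.1 kJ/mol).

C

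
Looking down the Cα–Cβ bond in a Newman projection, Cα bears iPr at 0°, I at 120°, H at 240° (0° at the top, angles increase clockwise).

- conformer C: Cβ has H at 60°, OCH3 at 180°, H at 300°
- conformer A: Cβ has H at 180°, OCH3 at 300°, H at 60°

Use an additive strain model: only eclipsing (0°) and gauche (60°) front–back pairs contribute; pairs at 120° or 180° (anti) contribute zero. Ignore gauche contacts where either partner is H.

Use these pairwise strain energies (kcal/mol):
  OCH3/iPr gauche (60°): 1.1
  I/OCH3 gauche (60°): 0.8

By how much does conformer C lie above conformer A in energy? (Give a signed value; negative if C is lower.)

-0.3 kcal/mol

C (staggered): I(120°)/OCH3(180°) gauche 0.8 → 0.8 kcal/mol.
A (staggered): iPr(0°)/OCH3(300°) gauche 1.1 → 1.1 kcal/mol.
E(C) − E(A) = 0.8 − 1.1 = -0.3 kcal/mol.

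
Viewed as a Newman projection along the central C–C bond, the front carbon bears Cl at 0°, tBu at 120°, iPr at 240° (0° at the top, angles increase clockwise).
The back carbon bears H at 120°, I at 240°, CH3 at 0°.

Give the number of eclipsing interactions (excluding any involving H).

Non-H eclipsing pairs: Cl(0°)/CH3(0°); iPr(240°)/I(240°) — 2 interactions.

2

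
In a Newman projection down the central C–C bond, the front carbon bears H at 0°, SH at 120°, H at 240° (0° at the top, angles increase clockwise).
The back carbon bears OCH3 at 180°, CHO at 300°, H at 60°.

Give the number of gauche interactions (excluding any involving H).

Non-H gauche pairs: SH(120°)/OCH3(180°) — 1 interaction.

1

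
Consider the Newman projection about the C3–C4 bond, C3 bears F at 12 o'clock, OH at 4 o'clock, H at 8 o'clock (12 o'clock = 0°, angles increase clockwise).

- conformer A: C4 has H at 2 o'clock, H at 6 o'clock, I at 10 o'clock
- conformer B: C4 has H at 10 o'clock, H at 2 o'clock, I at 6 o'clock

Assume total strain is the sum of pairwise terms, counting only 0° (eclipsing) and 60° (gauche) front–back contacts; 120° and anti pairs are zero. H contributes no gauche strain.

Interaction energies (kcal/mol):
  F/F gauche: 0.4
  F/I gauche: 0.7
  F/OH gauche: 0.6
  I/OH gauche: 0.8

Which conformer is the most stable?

A

A (staggered): F(0°)/I(300°) gauche 0.7 → 0.7 kcal/mol.
B (staggered): OH(120°)/I(180°) gauche 0.8 → 0.8 kcal/mol.
A has the lowest total (0.7 kcal/mol).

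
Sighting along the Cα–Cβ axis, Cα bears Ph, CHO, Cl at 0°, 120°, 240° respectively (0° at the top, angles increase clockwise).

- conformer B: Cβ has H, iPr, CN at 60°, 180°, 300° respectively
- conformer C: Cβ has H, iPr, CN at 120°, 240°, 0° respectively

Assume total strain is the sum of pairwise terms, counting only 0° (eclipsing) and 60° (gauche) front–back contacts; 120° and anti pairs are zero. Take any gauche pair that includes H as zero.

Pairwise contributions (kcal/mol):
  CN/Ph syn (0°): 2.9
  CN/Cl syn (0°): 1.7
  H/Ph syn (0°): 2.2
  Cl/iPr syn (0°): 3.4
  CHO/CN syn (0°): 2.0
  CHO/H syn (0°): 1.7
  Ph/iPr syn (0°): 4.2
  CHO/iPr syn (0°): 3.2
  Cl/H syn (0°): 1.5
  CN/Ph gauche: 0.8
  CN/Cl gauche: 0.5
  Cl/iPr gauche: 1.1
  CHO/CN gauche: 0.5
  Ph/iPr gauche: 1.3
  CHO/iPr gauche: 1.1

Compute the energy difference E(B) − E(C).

-4.5 kcal/mol

B is staggered. Ph at 0° is gauche with CN at 300° (0.8); CHO at 120° is gauche with iPr at 180° (1.1); Cl at 240° is gauche with iPr at 180° (1.1); Cl at 240° is gauche with CN at 300° (0.5). Total 3.5 kcal/mol.
C is eclipsed. Ph at 0° is eclipsed with CN at 0° (2.9); CHO at 120° is eclipsed with H at 120° (1.7); Cl at 240° is eclipsed with iPr at 240° (3.4). Total 8.0 kcal/mol.
E(B) − E(C) = 3.5 − 8.0 = -4.5 kcal/mol.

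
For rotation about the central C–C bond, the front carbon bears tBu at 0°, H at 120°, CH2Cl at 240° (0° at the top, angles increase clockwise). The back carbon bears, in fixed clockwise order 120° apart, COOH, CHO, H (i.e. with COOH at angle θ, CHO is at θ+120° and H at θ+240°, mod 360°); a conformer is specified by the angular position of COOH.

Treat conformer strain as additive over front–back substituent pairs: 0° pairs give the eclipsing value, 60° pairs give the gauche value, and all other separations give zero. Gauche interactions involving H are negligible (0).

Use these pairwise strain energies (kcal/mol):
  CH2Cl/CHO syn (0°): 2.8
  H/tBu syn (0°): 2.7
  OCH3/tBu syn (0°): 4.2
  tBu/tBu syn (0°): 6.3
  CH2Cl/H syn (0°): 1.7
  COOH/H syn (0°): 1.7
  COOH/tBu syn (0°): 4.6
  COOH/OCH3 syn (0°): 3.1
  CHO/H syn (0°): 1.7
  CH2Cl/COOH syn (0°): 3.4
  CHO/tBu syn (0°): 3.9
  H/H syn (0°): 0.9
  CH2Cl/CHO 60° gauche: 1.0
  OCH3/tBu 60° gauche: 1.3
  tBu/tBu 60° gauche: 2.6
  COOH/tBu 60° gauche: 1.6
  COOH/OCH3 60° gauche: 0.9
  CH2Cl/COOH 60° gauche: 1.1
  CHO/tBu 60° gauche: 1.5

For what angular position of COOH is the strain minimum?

60°

COOH at 0° (eclipsed): tBu–COOH eclipsed, H–CHO eclipsed, CH2Cl–H eclipsed; 4.6 + 1.7 + 1.7 = 8.0 kcal/mol.
COOH at 60° (staggered): tBu–COOH gauche, CH2Cl–CHO gauche; 1.6 + 1.0 = 2.6 kcal/mol.
COOH at 120° (eclipsed): tBu–H eclipsed, H–COOH eclipsed, CH2Cl–CHO eclipsed; 2.7 + 1.7 + 2.8 = 7.2 kcal/mol.
COOH at 180° (staggered): tBu–CHO gauche, CH2Cl–COOH gauche, CH2Cl–CHO gauche; 1.5 + 1.1 + 1.0 = 3.6 kcal/mol.
COOH at 240° (eclipsed): tBu–CHO eclipsed, H–H eclipsed, CH2Cl–COOH eclipsed; 3.9 + 0.9 + 3.4 = 8.2 kcal/mol.
COOH at 300° (staggered): tBu–COOH gauche, tBu–CHO gauche, CH2Cl–COOH gauche; 1.6 + 1.5 + 1.1 = 4.2 kcal/mol.
The minimum (2.6 kcal/mol) occurs with COOH at 60°.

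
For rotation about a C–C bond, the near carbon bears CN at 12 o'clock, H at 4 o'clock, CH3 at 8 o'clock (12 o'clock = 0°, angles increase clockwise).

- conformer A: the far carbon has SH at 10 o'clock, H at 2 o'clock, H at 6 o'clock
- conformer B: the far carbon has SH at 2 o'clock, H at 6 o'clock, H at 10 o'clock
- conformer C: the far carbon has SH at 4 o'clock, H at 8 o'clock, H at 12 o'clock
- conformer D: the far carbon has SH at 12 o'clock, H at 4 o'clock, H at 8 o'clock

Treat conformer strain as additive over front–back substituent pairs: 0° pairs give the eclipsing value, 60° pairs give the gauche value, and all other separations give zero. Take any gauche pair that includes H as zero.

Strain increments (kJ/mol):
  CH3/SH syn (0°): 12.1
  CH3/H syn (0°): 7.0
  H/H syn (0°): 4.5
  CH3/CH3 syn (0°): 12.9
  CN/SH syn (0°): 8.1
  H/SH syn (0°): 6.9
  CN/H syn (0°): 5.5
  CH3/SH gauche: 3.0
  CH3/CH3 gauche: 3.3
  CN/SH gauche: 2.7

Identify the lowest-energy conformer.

A is staggered. CN at 0° is gauche with SH at 300° (2.7); CH3 at 240° is gauche with SH at 300° (3.0). Total 5.7 kJ/mol.
B is staggered. CN at 0° is gauche with SH at 60° (2.7). Total 2.7 kJ/mol.
C is eclipsed. CN at 0° is eclipsed with H at 0° (5.5); H at 120° is eclipsed with SH at 120° (6.9); CH3 at 240° is eclipsed with H at 240° (7.0). Total 19.4 kJ/mol.
D is eclipsed. CN at 0° is eclipsed with SH at 0° (8.1); H at 120° is eclipsed with H at 120° (4.5); CH3 at 240° is eclipsed with H at 240° (7.0). Total 19.6 kJ/mol.
B has the lowest total (2.7 kJ/mol).

B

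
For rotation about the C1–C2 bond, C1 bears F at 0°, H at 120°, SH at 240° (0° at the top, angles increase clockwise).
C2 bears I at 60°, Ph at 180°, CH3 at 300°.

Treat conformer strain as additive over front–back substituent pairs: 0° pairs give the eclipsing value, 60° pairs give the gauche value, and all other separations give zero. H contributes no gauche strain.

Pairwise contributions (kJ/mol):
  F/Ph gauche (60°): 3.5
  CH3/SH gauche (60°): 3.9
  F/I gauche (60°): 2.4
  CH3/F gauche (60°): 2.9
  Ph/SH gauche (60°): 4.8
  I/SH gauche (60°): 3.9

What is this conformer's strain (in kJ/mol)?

14.0 kJ/mol

This conformer (staggered): F(0°)/I(60°) gauche 2.4; F(0°)/CH3(300°) gauche 2.9; SH(240°)/Ph(180°) gauche 4.8; SH(240°)/CH3(300°) gauche 3.9 → 14.0 kJ/mol.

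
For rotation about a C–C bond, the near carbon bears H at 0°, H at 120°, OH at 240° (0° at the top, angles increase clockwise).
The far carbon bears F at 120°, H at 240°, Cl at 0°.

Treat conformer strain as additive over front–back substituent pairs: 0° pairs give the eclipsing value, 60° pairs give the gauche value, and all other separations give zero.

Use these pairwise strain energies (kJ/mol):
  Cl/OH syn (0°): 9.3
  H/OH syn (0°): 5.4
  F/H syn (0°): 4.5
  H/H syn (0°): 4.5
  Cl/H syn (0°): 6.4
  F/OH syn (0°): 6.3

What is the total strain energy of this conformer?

This conformer (eclipsed): H(0°)/Cl(0°) eclipsed 6.4; H(120°)/F(120°) eclipsed 4.5; OH(240°)/H(240°) eclipsed 5.4 → 16.3 kJ/mol.

16.3 kJ/mol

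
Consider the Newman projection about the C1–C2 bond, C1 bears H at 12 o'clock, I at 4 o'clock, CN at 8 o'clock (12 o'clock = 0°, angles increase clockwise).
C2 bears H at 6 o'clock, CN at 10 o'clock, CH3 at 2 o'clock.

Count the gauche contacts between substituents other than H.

Non-H gauche pairs: I(120°)/CH3(60°); CN(240°)/CN(300°) — 2 interactions.

2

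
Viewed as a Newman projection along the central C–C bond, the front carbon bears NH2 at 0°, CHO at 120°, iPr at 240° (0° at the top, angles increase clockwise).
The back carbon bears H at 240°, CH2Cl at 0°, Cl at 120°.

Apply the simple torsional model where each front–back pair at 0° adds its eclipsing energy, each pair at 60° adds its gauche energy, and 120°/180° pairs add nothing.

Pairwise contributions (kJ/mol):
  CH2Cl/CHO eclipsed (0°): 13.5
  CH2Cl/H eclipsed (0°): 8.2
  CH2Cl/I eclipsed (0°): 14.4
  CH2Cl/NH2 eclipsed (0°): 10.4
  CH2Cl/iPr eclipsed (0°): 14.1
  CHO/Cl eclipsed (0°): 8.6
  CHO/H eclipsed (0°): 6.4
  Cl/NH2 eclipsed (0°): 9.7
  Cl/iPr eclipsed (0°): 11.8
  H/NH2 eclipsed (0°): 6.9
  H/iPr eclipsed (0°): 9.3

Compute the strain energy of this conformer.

This conformer is eclipsed. NH2 at 0° is eclipsed with CH2Cl at 0° (10.4); CHO at 120° is eclipsed with Cl at 120° (8.6); iPr at 240° is eclipsed with H at 240° (9.3). Total 28.3 kJ/mol.

28.3 kJ/mol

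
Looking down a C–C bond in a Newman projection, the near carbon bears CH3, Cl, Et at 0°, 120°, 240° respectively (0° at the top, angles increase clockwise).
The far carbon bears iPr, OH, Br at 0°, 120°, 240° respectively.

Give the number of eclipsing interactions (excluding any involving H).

3

Non-H eclipsing pairs: CH3(0°)/iPr(0°); Cl(120°)/OH(120°); Et(240°)/Br(240°) — 3 interactions.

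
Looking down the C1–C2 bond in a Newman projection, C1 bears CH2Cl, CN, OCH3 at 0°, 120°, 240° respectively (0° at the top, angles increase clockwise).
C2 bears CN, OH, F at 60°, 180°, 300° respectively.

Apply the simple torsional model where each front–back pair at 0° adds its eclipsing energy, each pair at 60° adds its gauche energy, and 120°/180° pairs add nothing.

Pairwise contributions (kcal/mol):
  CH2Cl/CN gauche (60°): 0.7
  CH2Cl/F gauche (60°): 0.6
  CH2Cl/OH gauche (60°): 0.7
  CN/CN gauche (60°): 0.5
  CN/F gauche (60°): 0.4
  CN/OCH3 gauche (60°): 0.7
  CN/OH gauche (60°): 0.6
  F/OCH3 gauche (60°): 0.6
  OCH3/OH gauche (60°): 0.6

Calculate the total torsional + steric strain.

This conformer (staggered): CH2Cl–CN gauche, CH2Cl–F gauche, CN–CN gauche, CN–OH gauche, OCH3–OH gauche, OCH3–F gauche; 0.7 + 0.6 + 0.5 + 0.6 + 0.6 + 0.6 = 3.6 kcal/mol.

3.6 kcal/mol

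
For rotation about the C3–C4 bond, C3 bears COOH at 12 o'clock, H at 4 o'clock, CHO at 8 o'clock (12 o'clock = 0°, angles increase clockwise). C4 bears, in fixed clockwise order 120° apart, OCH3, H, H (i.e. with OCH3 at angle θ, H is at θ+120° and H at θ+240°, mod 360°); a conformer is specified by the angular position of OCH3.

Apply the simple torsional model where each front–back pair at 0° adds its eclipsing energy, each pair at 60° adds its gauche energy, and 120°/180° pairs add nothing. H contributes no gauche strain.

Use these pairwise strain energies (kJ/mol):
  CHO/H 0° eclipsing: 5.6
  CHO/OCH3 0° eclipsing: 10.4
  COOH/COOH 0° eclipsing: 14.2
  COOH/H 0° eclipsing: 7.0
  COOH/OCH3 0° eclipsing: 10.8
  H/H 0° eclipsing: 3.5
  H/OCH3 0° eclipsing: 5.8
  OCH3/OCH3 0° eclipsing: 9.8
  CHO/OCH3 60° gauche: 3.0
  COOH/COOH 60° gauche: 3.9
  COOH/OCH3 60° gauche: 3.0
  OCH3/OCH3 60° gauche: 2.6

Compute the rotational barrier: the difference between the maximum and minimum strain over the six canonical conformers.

OCH3 at 0° is eclipsed. COOH at 0° is eclipsed with OCH3 at 0° (10.8); H at 120° is eclipsed with H at 120° (3.5); CHO at 240° is eclipsed with H at 240° (5.6). Total 19.9 kJ/mol.
OCH3 at 60° is staggered. COOH at 0° is gauche with OCH3 at 60° (3.0). Total 3.0 kJ/mol.
OCH3 at 120° is eclipsed. COOH at 0° is eclipsed with H at 0° (7.0); H at 120° is eclipsed with OCH3 at 120° (5.8); CHO at 240° is eclipsed with H at 240° (5.6). Total 18.4 kJ/mol.
OCH3 at 180° is staggered. CHO at 240° is gauche with OCH3 at 180° (3.0). Total 3.0 kJ/mol.
OCH3 at 240° is eclipsed. COOH at 0° is eclipsed with H at 0° (7.0); H at 120° is eclipsed with H at 120° (3.5); CHO at 240° is eclipsed with OCH3 at 240° (10.4). Total 20.9 kJ/mol.
OCH3 at 300° is staggered. COOH at 0° is gauche with OCH3 at 300° (3.0); CHO at 240° is gauche with OCH3 at 300° (3.0). Total 6.0 kJ/mol.
Max at 240° (20.9 kJ/mol), min at 60° (3.0 kJ/mol); barrier = 17.9 kJ/mol.

17.9 kJ/mol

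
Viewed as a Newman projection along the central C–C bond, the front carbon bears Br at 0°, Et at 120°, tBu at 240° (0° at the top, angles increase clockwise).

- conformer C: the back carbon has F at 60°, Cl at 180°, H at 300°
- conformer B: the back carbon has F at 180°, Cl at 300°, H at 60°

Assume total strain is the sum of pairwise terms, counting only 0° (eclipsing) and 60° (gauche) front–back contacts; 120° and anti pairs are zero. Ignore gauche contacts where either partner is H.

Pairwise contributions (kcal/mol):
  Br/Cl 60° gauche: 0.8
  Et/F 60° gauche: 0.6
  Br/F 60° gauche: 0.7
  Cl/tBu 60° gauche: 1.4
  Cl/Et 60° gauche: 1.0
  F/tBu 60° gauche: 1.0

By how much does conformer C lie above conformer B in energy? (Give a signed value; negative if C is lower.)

-0.1 kcal/mol

C (staggered): Br(0°)/F(60°) gauche 0.7; Et(120°)/F(60°) gauche 0.6; Et(120°)/Cl(180°) gauche 1.0; tBu(240°)/Cl(180°) gauche 1.4 → 3.7 kcal/mol.
B (staggered): Br(0°)/Cl(300°) gauche 0.8; Et(120°)/F(180°) gauche 0.6; tBu(240°)/F(180°) gauche 1.0; tBu(240°)/Cl(300°) gauche 1.4 → 3.8 kcal/mol.
E(C) − E(B) = 3.7 − 3.8 = -0.1 kcal/mol.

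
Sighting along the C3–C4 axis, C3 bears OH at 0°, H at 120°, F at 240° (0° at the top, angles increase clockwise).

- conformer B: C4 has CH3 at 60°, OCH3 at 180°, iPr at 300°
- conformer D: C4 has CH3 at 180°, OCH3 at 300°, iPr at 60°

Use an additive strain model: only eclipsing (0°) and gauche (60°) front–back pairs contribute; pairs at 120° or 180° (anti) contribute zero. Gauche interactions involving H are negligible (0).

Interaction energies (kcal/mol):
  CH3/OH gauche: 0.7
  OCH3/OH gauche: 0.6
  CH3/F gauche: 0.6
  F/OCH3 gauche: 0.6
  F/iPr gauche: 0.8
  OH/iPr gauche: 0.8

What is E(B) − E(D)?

+0.3 kcal/mol

B (staggered): OH–CH3 gauche, OH–iPr gauche, F–OCH3 gauche, F–iPr gauche; 0.7 + 0.8 + 0.6 + 0.8 = 2.9 kcal/mol.
D (staggered): OH–OCH3 gauche, OH–iPr gauche, F–CH3 gauche, F–OCH3 gauche; 0.6 + 0.8 + 0.6 + 0.6 = 2.6 kcal/mol.
E(B) − E(D) = 2.9 − 2.6 = +0.3 kcal/mol.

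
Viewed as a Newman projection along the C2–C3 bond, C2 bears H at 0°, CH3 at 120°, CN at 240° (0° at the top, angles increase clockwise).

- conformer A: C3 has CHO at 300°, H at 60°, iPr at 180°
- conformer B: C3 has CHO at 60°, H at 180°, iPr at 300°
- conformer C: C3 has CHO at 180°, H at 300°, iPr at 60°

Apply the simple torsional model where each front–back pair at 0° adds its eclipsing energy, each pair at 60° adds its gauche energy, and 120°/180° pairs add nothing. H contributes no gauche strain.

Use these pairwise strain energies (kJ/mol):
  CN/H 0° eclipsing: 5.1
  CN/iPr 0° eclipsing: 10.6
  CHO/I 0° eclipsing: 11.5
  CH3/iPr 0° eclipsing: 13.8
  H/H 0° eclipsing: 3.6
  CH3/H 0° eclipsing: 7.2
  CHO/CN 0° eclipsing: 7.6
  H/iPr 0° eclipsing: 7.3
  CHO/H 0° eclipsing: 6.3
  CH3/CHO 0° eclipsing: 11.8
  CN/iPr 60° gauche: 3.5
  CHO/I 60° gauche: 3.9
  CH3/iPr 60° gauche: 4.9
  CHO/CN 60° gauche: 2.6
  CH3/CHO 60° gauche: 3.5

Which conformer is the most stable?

B

A is staggered. CH3 at 120° is gauche with iPr at 180° (4.9); CN at 240° is gauche with CHO at 300° (2.6); CN at 240° is gauche with iPr at 180° (3.5). Total 11.0 kJ/mol.
B is staggered. CH3 at 120° is gauche with CHO at 60° (3.5); CN at 240° is gauche with iPr at 300° (3.5). Total 7.0 kJ/mol.
C is staggered. CH3 at 120° is gauche with CHO at 180° (3.5); CH3 at 120° is gauche with iPr at 60° (4.9); CN at 240° is gauche with CHO at 180° (2.6). Total 11.0 kJ/mol.
B has the lowest total (7.0 kJ/mol).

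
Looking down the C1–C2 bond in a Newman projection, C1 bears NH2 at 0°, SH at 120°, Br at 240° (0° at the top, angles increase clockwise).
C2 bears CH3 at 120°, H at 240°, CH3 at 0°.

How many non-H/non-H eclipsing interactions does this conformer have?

2

Non-H eclipsing pairs: NH2(0°)/CH3(0°); SH(120°)/CH3(120°) — 2 interactions.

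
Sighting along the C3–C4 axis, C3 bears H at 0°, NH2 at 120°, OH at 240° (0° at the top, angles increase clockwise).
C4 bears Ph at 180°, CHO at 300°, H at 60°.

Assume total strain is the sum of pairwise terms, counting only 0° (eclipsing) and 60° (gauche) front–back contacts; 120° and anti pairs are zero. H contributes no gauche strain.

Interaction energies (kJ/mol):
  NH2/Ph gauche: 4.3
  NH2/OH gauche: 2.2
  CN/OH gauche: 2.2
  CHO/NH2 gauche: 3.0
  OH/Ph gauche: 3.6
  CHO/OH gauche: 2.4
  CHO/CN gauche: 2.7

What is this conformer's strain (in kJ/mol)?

This conformer (staggered): NH2–Ph gauche, OH–Ph gauche, OH–CHO gauche; 4.3 + 3.6 + 2.4 = 10.3 kJ/mol.

10.3 kJ/mol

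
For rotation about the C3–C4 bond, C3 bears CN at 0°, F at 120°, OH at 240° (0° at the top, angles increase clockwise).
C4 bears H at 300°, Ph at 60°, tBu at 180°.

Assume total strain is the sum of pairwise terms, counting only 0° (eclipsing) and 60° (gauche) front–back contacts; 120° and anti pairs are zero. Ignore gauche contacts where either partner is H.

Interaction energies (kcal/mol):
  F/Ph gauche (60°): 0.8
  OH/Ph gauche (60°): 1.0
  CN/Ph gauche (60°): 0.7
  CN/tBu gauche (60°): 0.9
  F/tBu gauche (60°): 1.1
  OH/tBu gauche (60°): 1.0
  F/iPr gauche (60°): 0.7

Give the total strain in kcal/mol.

3.6 kcal/mol

This conformer (staggered): CN–Ph gauche, F–Ph gauche, F–tBu gauche, OH–tBu gauche; 0.7 + 0.8 + 1.1 + 1.0 = 3.6 kcal/mol.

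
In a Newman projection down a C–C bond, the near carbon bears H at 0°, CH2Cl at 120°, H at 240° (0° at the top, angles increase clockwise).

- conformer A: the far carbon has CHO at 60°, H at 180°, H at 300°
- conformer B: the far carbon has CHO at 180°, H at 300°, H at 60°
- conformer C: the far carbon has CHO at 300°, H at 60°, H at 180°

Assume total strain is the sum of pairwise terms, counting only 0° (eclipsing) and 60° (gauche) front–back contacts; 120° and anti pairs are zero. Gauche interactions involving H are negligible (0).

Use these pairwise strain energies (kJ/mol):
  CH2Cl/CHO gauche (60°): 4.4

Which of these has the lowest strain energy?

C

A is staggered. CH2Cl at 120° is gauche with CHO at 60° (4.4). Total 4.4 kJ/mol.
B is staggered. CH2Cl at 120° is gauche with CHO at 180° (4.4). Total 4.4 kJ/mol.
C (staggered): no non-H gauche contacts → 0.0 kJ/mol.
C has the lowest total (0.0 kJ/mol).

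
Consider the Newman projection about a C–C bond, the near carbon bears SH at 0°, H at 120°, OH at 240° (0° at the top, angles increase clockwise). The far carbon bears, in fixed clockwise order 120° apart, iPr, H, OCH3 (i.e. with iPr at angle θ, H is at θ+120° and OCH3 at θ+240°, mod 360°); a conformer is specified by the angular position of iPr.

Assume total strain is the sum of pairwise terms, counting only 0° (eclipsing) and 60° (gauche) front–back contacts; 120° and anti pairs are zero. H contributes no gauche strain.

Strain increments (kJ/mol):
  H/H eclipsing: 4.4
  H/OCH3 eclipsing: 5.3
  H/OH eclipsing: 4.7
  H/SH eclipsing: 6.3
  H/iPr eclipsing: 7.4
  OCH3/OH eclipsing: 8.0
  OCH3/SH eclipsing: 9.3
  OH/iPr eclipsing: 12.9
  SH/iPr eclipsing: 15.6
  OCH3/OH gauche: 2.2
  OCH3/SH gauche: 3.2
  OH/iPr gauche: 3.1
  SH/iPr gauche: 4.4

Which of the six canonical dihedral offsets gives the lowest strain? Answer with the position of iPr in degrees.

180°

iPr at 0° is eclipsed. SH at 0° is eclipsed with iPr at 0° (15.6); H at 120° is eclipsed with H at 120° (4.4); OH at 240° is eclipsed with OCH3 at 240° (8.0). Total 28.0 kJ/mol.
iPr at 60° is staggered. SH at 0° is gauche with iPr at 60° (4.4); SH at 0° is gauche with OCH3 at 300° (3.2); OH at 240° is gauche with OCH3 at 300° (2.2). Total 9.8 kJ/mol.
iPr at 120° is eclipsed. SH at 0° is eclipsed with OCH3 at 0° (9.3); H at 120° is eclipsed with iPr at 120° (7.4); OH at 240° is eclipsed with H at 240° (4.7). Total 21.4 kJ/mol.
iPr at 180° is staggered. SH at 0° is gauche with OCH3 at 60° (3.2); OH at 240° is gauche with iPr at 180° (3.1). Total 6.3 kJ/mol.
iPr at 240° is eclipsed. SH at 0° is eclipsed with H at 0° (6.3); H at 120° is eclipsed with OCH3 at 120° (5.3); OH at 240° is eclipsed with iPr at 240° (12.9). Total 24.5 kJ/mol.
iPr at 300° is staggered. SH at 0° is gauche with iPr at 300° (4.4); OH at 240° is gauche with iPr at 300° (3.1); OH at 240° is gauche with OCH3 at 180° (2.2). Total 9.7 kJ/mol.
The minimum (6.3 kJ/mol) occurs with iPr at 180°.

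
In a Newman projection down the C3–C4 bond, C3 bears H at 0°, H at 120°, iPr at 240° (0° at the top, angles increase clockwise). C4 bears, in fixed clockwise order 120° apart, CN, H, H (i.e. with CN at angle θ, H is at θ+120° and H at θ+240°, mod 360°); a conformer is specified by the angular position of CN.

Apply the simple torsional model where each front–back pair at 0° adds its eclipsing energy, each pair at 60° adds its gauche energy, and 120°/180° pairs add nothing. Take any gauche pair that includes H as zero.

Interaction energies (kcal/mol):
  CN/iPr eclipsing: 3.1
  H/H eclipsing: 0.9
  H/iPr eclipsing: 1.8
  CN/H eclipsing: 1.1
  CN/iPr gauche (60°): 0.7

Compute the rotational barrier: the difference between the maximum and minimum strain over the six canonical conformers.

4.9 kcal/mol

CN at 0° is eclipsed. H at 0° is eclipsed with CN at 0° (1.1); H at 120° is eclipsed with H at 120° (0.9); iPr at 240° is eclipsed with H at 240° (1.8). Total 3.8 kcal/mol.
CN at 60° (staggered): no non-H gauche contacts → 0.0 kcal/mol.
CN at 120° is eclipsed. H at 0° is eclipsed with H at 0° (0.9); H at 120° is eclipsed with CN at 120° (1.1); iPr at 240° is eclipsed with H at 240° (1.8). Total 3.8 kcal/mol.
CN at 180° is staggered. iPr at 240° is gauche with CN at 180° (0.7). Total 0.7 kcal/mol.
CN at 240° is eclipsed. H at 0° is eclipsed with H at 0° (0.9); H at 120° is eclipsed with H at 120° (0.9); iPr at 240° is eclipsed with CN at 240° (3.1). Total 4.9 kcal/mol.
CN at 300° is staggered. iPr at 240° is gauche with CN at 300° (0.7). Total 0.7 kcal/mol.
Max at 240° (4.9 kcal/mol), min at 60° (0.0 kcal/mol); barrier = 4.9 kcal/mol.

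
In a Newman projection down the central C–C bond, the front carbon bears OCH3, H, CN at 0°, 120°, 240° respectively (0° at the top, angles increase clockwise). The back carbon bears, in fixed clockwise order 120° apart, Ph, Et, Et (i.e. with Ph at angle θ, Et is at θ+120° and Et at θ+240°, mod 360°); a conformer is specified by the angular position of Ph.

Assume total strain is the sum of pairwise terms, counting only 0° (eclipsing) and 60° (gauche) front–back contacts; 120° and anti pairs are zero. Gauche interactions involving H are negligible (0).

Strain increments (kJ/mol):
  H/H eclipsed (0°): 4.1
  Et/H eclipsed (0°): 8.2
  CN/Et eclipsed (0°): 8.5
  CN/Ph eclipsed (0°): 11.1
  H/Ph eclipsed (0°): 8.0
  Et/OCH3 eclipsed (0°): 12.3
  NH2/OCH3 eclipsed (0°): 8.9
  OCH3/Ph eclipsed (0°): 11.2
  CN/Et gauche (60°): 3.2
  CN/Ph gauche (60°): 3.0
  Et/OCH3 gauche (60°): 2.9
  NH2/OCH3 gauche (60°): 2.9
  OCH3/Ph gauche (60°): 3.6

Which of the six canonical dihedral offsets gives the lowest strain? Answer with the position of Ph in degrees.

Ph at 0° (eclipsed): OCH3(0°)/Ph(0°) eclipsed 11.2; H(120°)/Et(120°) eclipsed 8.2; CN(240°)/Et(240°) eclipsed 8.5 → 27.9 kJ/mol.
Ph at 60° (staggered): OCH3(0°)/Ph(60°) gauche 3.6; OCH3(0°)/Et(300°) gauche 2.9; CN(240°)/Et(180°) gauche 3.2; CN(240°)/Et(300°) gauche 3.2 → 12.9 kJ/mol.
Ph at 120° (eclipsed): OCH3(0°)/Et(0°) eclipsed 12.3; H(120°)/Ph(120°) eclipsed 8.0; CN(240°)/Et(240°) eclipsed 8.5 → 28.8 kJ/mol.
Ph at 180° (staggered): OCH3(0°)/Et(300°) gauche 2.9; OCH3(0°)/Et(60°) gauche 2.9; CN(240°)/Ph(180°) gauche 3.0; CN(240°)/Et(300°) gauche 3.2 → 12.0 kJ/mol.
Ph at 240° (eclipsed): OCH3(0°)/Et(0°) eclipsed 12.3; H(120°)/Et(120°) eclipsed 8.2; CN(240°)/Ph(240°) eclipsed 11.1 → 31.6 kJ/mol.
Ph at 300° (staggered): OCH3(0°)/Ph(300°) gauche 3.6; OCH3(0°)/Et(60°) gauche 2.9; CN(240°)/Ph(300°) gauche 3.0; CN(240°)/Et(180°) gauche 3.2 → 12.7 kJ/mol.
The minimum (12.0 kJ/mol) occurs with Ph at 180°.

180°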